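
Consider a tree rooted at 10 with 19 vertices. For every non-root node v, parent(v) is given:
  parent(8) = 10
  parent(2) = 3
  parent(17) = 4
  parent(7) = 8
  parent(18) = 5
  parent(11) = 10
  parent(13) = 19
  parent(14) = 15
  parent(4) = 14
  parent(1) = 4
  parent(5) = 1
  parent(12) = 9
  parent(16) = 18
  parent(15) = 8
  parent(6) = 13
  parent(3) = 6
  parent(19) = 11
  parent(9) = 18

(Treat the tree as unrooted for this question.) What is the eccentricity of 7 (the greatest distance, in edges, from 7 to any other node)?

Distances from 7 peak at 9, attained at 12.
7-8-15-14-4-1-5-18-9-12

9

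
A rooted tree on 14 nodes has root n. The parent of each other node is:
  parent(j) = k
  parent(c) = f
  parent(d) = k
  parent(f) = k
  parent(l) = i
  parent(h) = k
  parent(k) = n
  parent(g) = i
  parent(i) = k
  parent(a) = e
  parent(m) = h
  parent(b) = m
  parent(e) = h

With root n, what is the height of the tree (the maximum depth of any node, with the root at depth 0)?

The longest root-to-leaf path is n-k-h-m-b (4 edges).

4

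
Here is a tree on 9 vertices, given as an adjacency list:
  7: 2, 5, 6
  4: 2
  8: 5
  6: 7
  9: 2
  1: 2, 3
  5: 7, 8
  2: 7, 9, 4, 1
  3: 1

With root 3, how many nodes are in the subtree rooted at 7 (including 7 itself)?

4

7's subtree: {7, 5, 6, 8}, size 4.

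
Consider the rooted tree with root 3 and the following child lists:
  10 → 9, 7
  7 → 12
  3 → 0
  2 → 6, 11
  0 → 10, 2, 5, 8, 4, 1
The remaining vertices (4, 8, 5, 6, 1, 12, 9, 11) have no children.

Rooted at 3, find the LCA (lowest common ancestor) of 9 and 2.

Path 9→root: 9 10 0 3; path 2→root: 2 0 3.
First common node: 0.

0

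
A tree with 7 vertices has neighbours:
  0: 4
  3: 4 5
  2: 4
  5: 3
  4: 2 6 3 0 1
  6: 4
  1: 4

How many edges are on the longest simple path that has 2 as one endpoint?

The node farthest from 2 is 5, via 2-4-3-5 — 3 edges.

3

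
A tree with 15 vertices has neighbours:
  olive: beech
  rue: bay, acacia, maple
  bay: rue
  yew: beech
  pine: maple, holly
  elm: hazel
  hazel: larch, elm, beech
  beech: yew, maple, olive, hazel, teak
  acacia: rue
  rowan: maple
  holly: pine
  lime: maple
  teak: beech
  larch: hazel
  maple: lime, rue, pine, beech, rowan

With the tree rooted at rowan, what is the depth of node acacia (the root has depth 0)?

3

Path from rowan to acacia: rowan → maple → rue → acacia, which has 3 edges.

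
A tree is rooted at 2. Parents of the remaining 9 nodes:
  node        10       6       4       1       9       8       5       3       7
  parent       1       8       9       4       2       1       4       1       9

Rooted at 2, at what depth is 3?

2 → 9 → 4 → 1 → 3 — 4 edges.

4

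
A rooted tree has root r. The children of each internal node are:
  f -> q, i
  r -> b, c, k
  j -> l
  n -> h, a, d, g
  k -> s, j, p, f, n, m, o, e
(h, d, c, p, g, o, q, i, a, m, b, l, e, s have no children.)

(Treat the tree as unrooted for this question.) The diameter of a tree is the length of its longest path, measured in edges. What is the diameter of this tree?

4

Starting from d, a farthest node is b at distance 4.
One longest path: d–n–k–r–b.
So the diameter is 4.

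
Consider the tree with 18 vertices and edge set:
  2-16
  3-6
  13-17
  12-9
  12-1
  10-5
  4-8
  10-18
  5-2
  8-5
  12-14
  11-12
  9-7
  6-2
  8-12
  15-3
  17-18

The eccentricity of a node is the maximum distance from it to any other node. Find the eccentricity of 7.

8

Distances from 7 peak at 8, attained at 15 (13 also at distance 8).
7 – 9 – 12 – 8 – 5 – 2 – 6 – 3 – 15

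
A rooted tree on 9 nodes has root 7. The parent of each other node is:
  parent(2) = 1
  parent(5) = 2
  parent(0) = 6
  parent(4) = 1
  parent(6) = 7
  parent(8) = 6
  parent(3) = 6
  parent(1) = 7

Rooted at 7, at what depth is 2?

Climbing from 2 to the root: 2–1–7. That's 2 steps.

2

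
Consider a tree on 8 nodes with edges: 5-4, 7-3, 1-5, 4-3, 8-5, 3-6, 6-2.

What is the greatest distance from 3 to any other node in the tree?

The node farthest from 3 is 8 (1 also at distance 3), via 3–4–5–8 — 3 edges.

3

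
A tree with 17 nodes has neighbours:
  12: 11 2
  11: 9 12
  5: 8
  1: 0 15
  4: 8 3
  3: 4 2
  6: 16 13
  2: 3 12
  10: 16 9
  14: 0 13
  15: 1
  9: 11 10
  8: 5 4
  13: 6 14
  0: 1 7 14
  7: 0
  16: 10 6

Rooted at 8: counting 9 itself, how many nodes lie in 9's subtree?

10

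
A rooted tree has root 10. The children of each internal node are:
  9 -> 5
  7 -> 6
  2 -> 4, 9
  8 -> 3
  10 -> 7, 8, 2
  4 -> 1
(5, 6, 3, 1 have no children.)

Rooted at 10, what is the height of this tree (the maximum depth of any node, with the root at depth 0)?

3

The longest root-to-leaf path is 10 – 2 – 9 – 5 (3 edges).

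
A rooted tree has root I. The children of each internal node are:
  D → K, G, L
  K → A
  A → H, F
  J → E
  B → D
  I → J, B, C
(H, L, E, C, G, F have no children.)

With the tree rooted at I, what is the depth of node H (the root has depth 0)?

5

Climbing from H to the root: H → A → K → D → B → I. That's 5 steps.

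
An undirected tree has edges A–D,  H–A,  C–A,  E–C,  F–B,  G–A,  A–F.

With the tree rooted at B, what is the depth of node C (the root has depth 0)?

3

Path from B to C: B → F → A → C, which has 3 edges.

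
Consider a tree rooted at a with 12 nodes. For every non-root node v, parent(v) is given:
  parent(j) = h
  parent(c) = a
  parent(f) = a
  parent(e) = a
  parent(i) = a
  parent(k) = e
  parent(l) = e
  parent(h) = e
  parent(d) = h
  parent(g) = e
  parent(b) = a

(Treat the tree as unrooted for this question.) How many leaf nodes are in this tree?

9

Degree-1 nodes: b, c, d, f, g, i, j, k, l — 9 of them.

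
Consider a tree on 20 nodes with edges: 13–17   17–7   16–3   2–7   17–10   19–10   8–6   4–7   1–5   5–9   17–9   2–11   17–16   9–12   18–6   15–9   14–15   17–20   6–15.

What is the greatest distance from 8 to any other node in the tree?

Distances from 8 peak at 7, attained at 11.
8–6–15–9–17–7–2–11

7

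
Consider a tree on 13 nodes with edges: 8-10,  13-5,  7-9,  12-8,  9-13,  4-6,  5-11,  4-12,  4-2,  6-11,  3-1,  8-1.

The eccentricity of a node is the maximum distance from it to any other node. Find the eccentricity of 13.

8

Distances from 13 peak at 8, attained at 3.
13 – 5 – 11 – 6 – 4 – 12 – 8 – 1 – 3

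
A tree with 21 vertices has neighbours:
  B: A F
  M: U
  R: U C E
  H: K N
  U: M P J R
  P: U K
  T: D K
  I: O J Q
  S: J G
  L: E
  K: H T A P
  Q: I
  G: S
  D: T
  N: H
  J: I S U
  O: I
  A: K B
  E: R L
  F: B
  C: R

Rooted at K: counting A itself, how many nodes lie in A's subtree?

3

A's subtree: {A, B, F}, size 3.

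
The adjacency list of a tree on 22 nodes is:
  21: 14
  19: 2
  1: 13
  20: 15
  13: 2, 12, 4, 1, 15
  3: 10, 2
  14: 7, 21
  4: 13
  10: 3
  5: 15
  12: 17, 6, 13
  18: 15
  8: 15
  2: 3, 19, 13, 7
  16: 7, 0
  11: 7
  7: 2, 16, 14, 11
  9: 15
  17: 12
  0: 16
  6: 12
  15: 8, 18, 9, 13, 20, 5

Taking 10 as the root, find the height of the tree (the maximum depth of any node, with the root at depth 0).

A deepest node is 8, reached by 10-3-2-13-15-8.
That path has 5 edges, so the height is 5.

5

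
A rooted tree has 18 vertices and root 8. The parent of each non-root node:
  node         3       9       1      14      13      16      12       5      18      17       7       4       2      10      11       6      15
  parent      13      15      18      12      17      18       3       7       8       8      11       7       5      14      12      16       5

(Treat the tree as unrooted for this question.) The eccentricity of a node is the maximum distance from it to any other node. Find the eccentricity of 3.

The node farthest from 3 is 9 (6 also at distance 6), via 3 – 12 – 11 – 7 – 5 – 15 – 9 — 6 edges.

6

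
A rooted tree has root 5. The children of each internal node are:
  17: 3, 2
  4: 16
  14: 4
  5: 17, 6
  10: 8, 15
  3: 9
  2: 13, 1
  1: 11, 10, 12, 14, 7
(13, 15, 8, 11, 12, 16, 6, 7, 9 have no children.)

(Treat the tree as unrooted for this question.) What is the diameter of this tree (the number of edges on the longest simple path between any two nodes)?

BFS from 6 reaches 16 last, at distance 7; BFS from 16 confirms no node is farther.
Path: 6–5–17–2–1–14–4–16.

7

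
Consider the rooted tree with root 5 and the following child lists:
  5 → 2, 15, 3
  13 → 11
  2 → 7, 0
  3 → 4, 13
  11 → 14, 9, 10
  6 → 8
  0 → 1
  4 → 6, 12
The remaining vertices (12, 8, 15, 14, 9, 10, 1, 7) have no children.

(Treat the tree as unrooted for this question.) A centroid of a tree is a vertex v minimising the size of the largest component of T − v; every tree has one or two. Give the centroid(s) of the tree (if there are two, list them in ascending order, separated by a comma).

If 3 is removed the pieces have sizes 6, 5, 4, all ≤ ⌊16/2⌋ = 8.
Every other node leaves some component of size > 8, so the centroid is unique.

3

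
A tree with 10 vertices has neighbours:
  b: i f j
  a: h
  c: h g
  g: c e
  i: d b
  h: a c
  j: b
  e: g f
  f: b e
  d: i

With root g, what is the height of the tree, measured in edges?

The longest root-to-leaf path is g → e → f → b → i → d (5 edges).

5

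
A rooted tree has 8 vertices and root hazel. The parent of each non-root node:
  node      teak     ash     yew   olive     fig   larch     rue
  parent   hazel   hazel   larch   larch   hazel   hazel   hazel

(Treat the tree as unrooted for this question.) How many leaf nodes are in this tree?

6

The leaves are ash, fig, olive, rue, teak, yew.
That is 6 leaves.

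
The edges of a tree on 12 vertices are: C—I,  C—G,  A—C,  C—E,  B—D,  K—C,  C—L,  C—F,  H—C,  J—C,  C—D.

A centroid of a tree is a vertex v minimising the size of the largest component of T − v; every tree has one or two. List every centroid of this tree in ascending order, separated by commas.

Delete C: the remaining components have sizes 2, 1, 1, 1, 1, 1, 1, 1, 1, 1. Max 2 ≤ 6, so C is a centroid.
No neighbour of C does as well, so C is the unique centroid.

C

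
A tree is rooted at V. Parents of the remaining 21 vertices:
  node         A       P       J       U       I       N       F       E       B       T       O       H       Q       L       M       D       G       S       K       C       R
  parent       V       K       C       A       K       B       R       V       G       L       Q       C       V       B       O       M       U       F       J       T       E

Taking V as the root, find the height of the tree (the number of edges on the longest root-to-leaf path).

A deepest node is I, reached by V-A-U-G-B-L-T-C-J-K-I.
That path has 10 edges, so the height is 10.

10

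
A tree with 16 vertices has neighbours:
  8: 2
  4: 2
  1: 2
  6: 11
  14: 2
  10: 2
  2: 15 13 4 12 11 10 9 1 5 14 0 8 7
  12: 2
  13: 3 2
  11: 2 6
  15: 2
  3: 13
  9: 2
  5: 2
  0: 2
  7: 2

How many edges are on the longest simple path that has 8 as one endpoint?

A farthest node from 8 is 3 (6 also at distance 3).
The path 8-2-13-3 has 3 edges.

3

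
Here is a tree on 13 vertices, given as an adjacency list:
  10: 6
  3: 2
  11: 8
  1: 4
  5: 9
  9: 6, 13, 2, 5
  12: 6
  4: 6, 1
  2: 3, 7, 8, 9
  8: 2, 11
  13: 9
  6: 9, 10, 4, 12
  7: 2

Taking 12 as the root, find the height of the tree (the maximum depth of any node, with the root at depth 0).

5

The longest root-to-leaf path is 12 – 6 – 9 – 2 – 8 – 11 (5 edges).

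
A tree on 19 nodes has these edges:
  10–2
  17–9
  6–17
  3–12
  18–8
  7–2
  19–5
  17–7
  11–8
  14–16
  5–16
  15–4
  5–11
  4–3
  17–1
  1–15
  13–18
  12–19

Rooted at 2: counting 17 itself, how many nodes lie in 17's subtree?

Descendants of 17 (including itself): 17, 6, 1, 9, 15, 4, 3, 12, 19, 5, 16, 11, 14, 8, 18, 13. That's 16.

16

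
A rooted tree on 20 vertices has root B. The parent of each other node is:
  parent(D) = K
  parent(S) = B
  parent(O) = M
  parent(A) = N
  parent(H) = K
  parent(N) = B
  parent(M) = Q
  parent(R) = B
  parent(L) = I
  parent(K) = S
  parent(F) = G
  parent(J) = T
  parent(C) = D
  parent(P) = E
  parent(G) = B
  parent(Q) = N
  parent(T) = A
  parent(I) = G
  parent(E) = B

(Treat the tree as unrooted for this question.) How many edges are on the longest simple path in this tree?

Starting from C, a farthest node is O at distance 8.
One longest path: C - D - K - S - B - N - Q - M - O.
So the diameter is 8.

8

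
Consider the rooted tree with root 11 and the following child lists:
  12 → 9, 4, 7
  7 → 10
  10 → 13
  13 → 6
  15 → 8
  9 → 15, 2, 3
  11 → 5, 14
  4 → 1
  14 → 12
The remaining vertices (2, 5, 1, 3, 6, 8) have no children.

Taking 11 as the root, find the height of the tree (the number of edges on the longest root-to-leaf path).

6

A deepest node is 6, reached by 11-14-12-7-10-13-6.
That path has 6 edges, so the height is 6.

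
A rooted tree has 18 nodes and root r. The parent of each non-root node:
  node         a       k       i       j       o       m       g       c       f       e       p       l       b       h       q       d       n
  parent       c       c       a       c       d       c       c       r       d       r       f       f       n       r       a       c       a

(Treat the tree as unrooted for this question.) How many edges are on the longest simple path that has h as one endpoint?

A farthest node from h is p (l, b also at distance 5).
The path h-r-c-d-f-p has 5 edges.

5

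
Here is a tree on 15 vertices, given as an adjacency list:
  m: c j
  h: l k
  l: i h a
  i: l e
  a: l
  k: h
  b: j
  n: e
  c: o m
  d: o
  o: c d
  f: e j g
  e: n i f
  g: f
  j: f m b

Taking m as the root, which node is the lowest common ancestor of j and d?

m

Path j→root: j m; path d→root: d o c m.
First common node: m.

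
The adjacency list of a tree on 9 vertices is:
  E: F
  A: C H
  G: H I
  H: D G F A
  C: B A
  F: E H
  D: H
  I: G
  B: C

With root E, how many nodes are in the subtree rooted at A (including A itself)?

3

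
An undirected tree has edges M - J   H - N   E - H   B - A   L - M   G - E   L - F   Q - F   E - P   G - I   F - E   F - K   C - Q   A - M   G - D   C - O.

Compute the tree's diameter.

BFS from N reaches B last, at distance 7; BFS from B confirms no node is farther.
Path: N-H-E-F-L-M-A-B.

7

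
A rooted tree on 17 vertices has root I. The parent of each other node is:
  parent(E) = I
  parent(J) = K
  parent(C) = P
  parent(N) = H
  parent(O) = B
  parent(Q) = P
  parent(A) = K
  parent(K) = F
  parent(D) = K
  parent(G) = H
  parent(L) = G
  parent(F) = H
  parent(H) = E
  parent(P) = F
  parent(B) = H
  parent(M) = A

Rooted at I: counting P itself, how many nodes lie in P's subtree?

Descendants of P (including itself): P, C, Q. That's 3.

3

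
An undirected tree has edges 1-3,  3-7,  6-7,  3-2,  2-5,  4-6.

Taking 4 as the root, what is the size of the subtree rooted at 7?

Descendants of 7 (including itself): 7, 3, 2, 1, 5. That's 5.

5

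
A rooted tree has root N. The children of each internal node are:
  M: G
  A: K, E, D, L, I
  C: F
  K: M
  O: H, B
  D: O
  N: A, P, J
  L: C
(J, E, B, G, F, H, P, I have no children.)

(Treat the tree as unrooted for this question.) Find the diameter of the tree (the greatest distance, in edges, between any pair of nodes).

6

Starting from G, a farthest node is B at distance 6.
One longest path: G–M–K–A–D–O–B.
So the diameter is 6.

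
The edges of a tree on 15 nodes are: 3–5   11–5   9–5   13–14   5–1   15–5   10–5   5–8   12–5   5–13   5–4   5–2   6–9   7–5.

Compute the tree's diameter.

4

A longest path is 6–9–5–13–14, with 4 edges.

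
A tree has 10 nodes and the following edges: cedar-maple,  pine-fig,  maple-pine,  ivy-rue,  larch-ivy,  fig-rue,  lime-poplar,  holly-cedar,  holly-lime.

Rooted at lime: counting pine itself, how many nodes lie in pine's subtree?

Descendants of pine (including itself): pine, fig, rue, ivy, larch. That's 5.

5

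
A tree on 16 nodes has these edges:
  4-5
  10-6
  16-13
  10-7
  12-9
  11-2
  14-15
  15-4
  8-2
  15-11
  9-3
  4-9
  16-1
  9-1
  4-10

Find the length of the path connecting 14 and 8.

4

Walking from 14: 14–15–11–2–8. Length 4.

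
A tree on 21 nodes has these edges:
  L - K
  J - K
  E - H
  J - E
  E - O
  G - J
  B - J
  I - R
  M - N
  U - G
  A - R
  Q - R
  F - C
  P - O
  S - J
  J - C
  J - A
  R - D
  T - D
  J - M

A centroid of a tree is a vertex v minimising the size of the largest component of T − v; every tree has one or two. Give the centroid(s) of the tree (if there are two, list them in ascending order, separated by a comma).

J

Removing J splits the tree into components of sizes 6, 4, 2, 2, 2, 2, 1, 1; the largest is 6 ≤ ⌊21/2⌋ = 10.
Every other node leaves some component of size > 10, so the centroid is unique.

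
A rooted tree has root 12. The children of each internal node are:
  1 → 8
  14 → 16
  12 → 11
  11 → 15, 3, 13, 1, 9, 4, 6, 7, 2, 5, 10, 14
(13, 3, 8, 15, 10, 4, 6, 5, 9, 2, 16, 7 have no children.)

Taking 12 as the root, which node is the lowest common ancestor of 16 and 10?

11

Ancestors of 16 (toward the root): 16, 14, 11, 12.
Ancestors of 10: 10, 11, 12.
The deepest node appearing in both lists is 11.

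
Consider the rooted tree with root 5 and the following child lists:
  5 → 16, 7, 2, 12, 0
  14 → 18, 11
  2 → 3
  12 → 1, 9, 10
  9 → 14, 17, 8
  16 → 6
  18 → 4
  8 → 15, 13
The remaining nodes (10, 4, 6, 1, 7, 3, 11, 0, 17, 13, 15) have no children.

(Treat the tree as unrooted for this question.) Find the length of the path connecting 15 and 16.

Walking from 15: 15 – 8 – 9 – 12 – 5 – 16. Length 5.

5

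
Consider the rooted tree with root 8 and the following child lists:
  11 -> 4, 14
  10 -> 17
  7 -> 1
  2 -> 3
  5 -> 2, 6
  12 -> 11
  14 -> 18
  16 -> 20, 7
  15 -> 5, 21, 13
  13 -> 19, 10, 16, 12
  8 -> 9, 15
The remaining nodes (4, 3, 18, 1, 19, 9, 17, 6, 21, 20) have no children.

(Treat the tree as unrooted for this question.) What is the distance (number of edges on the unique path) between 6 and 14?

6

6–5–15–13–12–11–14: 6 edges.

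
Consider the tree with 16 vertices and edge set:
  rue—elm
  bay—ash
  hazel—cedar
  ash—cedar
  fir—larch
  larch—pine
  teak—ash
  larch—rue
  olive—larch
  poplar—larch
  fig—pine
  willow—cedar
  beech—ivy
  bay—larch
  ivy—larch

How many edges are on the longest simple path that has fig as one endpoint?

Distances from fig peak at 6, attained at willow (hazel also at distance 6).
fig – pine – larch – bay – ash – cedar – willow

6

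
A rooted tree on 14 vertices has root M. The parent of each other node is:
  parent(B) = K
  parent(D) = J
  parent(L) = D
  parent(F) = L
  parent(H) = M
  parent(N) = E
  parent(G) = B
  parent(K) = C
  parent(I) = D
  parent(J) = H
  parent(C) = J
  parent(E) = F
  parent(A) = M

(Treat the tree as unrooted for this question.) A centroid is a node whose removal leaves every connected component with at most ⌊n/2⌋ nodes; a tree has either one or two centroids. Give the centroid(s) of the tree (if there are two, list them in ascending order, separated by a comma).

J

Delete J: the remaining components have sizes 6, 4, 3. Max 6 ≤ 7, so J is a centroid.
No neighbour of J does as well, so J is the unique centroid.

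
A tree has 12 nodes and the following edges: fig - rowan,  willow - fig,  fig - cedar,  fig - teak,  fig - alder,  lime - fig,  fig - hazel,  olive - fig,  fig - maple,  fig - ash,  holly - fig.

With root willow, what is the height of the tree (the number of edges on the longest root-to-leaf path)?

2

A deepest node is hazel, reached by willow–fig–hazel.
That path has 2 edges, so the height is 2.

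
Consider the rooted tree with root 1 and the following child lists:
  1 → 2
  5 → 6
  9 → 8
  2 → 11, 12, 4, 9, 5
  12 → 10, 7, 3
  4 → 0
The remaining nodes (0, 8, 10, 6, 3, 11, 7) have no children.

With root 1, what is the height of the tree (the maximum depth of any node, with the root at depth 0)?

The longest root-to-leaf path is 1 → 2 → 12 → 3 (3 edges).

3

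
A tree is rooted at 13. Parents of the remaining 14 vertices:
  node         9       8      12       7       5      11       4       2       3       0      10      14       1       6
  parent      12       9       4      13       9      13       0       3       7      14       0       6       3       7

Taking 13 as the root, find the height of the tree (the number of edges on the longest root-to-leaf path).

5 sits deepest: 13-7-6-14-0-4-12-9-5 — 8 edges from the root.

8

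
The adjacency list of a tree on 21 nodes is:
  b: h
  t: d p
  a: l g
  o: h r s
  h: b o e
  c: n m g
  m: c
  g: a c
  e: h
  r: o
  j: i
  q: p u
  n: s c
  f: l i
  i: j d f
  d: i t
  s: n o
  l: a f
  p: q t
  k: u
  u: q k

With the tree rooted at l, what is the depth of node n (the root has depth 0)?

4

Climbing from n to the root: n–c–g–a–l. That's 4 steps.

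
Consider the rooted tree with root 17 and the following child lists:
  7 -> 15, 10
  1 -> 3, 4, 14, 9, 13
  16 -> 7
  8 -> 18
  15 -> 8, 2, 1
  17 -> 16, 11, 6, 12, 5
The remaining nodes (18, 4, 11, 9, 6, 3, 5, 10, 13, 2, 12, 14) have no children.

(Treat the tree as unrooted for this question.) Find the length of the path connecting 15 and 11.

Walking from 15: 15 - 7 - 16 - 17 - 11. Length 4.

4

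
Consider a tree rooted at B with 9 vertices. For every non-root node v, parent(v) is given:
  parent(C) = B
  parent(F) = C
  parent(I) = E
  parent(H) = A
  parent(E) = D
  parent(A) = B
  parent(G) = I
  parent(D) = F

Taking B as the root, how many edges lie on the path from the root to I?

5

Climbing from I to the root: I–E–D–F–C–B. That's 5 steps.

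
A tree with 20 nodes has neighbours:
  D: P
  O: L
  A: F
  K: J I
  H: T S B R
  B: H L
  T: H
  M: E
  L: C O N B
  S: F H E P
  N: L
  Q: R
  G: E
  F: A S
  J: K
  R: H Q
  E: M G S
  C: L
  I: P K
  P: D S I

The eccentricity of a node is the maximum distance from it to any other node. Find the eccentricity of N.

8

The node farthest from N is J, via N-L-B-H-S-P-I-K-J — 8 edges.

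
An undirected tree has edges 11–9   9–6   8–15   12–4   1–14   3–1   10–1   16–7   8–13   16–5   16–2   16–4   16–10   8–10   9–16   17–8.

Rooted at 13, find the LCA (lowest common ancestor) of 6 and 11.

9

Ancestors of 6 (toward the root): 6, 9, 16, 10, 8, 13.
Ancestors of 11: 11, 9, 16, 10, 8, 13.
The deepest node appearing in both lists is 9.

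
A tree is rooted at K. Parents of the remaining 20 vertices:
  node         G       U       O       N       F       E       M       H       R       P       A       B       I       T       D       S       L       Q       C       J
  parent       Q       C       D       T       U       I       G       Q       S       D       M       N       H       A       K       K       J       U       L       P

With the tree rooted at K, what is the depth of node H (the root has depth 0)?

8

K – D – P – J – L – C – U – Q – H — 8 edges.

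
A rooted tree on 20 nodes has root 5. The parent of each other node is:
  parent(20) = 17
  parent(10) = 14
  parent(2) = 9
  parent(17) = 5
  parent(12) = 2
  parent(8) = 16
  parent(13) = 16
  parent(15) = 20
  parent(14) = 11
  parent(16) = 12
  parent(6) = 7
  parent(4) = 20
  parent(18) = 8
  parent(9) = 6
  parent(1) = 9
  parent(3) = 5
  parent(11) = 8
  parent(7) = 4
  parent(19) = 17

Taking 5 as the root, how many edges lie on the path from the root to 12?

8

5–17–20–4–7–6–9–2–12 — 8 edges.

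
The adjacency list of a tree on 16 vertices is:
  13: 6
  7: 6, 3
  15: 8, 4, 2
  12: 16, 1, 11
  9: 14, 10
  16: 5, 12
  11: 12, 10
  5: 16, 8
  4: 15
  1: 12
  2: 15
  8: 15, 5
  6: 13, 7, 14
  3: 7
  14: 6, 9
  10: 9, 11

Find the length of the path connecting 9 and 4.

9 - 10 - 11 - 12 - 16 - 5 - 8 - 15 - 4: 8 edges.

8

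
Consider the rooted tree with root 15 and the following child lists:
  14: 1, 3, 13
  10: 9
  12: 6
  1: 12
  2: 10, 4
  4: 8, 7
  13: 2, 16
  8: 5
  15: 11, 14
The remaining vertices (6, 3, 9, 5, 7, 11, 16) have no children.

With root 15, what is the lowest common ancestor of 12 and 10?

Path 12→root: 12 1 14 15; path 10→root: 10 2 13 14 15.
First common node: 14.

14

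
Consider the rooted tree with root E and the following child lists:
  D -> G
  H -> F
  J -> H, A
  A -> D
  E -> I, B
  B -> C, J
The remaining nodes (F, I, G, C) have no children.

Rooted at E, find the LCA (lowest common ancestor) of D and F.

J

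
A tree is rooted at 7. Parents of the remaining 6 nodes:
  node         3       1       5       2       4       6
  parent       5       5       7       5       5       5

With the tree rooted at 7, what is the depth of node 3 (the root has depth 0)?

2

Path from 7 to 3: 7 → 5 → 3, which has 2 edges.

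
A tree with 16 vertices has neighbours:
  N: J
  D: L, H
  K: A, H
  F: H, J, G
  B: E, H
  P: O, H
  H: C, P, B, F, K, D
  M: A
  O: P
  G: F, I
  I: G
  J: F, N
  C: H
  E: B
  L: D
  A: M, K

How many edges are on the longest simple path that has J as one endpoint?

The node farthest from J is M, via J–F–H–K–A–M — 5 edges.

5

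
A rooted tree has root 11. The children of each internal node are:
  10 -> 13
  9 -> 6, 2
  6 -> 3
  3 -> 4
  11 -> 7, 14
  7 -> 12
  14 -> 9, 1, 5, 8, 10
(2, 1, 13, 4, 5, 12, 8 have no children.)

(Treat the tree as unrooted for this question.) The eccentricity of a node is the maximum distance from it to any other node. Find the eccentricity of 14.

4

The node farthest from 14 is 4, via 14–9–6–3–4 — 4 edges.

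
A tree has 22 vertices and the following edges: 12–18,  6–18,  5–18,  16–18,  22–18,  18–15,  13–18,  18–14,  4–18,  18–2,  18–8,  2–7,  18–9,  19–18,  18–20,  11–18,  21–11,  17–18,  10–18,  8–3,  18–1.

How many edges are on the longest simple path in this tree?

A longest path is 21 – 11 – 18 – 8 – 3, with 4 edges.

4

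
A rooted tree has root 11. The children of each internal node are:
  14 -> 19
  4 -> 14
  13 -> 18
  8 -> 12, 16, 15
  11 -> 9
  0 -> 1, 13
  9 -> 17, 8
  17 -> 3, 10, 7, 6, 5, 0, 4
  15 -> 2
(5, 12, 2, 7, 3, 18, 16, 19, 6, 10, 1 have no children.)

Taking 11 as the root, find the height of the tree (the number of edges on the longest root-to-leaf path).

5

19 sits deepest: 11 → 9 → 17 → 4 → 14 → 19 — 5 edges from the root.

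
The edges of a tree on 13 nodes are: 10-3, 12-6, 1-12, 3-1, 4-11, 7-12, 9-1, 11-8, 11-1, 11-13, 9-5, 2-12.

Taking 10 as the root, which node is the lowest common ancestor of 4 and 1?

4's ancestor chain is 4, 11, 1, 3, 10 and 1's is 1, 3, 10; they first meet at 1.

1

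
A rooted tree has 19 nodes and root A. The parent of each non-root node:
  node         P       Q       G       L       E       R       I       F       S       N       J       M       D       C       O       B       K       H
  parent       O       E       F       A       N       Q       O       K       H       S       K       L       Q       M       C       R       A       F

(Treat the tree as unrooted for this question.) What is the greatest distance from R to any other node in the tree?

Distances from R peak at 13, attained at P (I also at distance 13).
R – Q – E – N – S – H – F – K – A – L – M – C – O – P

13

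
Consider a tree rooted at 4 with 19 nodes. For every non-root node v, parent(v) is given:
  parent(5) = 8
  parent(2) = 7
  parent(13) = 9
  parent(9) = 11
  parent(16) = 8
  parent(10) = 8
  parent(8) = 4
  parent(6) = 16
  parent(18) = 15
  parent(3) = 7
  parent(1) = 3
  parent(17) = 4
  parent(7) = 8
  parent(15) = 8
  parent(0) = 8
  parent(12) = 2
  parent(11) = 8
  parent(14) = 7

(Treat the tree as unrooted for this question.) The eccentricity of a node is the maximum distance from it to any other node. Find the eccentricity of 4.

The node farthest from 4 is 1 (13, 12 also at distance 4), via 4 – 8 – 7 – 3 – 1 — 4 edges.

4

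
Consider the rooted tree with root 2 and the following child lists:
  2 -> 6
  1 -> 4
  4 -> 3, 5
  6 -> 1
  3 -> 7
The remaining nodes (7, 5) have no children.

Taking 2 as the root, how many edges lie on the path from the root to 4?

Climbing from 4 to the root: 4 – 1 – 6 – 2. That's 3 steps.

3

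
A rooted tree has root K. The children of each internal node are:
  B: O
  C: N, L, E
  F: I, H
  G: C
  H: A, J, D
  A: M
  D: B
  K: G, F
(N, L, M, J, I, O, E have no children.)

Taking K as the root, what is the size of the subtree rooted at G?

5

G's subtree: {G, C, L, E, N}, size 5.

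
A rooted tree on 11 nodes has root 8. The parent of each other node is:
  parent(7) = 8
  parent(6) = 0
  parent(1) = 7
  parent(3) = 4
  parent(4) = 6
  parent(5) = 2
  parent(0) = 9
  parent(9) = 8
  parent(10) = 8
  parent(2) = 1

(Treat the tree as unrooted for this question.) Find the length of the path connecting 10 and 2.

The path is 10 – 8 – 7 – 1 – 2, which has 4 edges.

4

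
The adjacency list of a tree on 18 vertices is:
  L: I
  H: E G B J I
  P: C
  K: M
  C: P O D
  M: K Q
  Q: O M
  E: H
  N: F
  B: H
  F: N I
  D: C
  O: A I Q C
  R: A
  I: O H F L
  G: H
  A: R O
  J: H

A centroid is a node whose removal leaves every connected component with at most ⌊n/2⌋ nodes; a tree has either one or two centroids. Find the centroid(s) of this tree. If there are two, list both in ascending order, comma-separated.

Removing O splits the tree into components of sizes 9, 3, 3, 2; the largest is 9 ≤ ⌊18/2⌋ = 9.
I is adjacent to O and is also a centroid (the largest component after removing it is likewise 9).

I, O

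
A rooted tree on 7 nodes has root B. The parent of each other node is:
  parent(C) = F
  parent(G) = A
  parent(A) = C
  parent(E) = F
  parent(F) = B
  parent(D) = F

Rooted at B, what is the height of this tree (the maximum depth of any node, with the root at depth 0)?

A deepest node is G, reached by B – F – C – A – G.
That path has 4 edges, so the height is 4.

4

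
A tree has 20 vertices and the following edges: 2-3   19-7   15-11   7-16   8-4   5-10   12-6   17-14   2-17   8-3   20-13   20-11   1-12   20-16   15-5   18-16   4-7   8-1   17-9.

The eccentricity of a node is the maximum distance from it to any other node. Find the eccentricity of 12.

A farthest node from 12 is 10.
The path 12 – 1 – 8 – 4 – 7 – 16 – 20 – 11 – 15 – 5 – 10 has 10 edges.

10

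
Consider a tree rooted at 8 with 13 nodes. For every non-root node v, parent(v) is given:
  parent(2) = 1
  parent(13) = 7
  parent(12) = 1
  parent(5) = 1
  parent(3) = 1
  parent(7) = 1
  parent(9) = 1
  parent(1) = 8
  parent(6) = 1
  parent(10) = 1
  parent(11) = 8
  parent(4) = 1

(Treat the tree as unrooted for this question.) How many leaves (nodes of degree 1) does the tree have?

10

Degree-1 nodes: 2, 3, 4, 5, 6, 9, 10, 11, 12, 13 — 10 of them.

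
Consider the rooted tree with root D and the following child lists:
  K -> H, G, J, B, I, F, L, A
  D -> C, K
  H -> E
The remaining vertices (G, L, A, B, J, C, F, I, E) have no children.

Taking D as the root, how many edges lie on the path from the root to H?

2

Path from D to H: D–K–H, which has 2 edges.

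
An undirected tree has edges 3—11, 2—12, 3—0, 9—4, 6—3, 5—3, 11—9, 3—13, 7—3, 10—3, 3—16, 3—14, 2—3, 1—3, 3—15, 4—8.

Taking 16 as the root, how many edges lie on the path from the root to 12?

3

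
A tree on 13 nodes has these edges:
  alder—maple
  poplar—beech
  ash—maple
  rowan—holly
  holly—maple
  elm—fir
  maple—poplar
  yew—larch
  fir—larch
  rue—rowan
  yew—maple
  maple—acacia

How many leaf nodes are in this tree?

6

Exactly 6 nodes have a single neighbour: acacia, alder, ash, beech, elm, rue.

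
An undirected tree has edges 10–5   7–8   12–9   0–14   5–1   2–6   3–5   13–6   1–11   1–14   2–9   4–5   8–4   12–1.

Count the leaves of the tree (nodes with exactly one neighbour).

Exactly 6 nodes have a single neighbour: 0, 3, 7, 10, 11, 13.

6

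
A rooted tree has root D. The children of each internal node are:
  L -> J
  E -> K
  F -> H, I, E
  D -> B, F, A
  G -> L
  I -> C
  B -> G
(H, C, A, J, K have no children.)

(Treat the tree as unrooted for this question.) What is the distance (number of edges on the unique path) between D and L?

Walking from D: D - B - G - L. Length 3.

3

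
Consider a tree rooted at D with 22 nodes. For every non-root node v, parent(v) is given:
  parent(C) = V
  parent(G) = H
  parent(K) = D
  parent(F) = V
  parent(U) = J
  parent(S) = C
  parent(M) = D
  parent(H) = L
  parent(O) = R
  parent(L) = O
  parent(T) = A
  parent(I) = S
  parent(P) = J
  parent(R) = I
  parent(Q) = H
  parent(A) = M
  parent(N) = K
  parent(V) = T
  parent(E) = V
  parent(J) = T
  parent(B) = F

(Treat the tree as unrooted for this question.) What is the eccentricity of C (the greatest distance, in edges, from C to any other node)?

7

The node farthest from C is N (Q, G also at distance 7), via C–V–T–A–M–D–K–N — 7 edges.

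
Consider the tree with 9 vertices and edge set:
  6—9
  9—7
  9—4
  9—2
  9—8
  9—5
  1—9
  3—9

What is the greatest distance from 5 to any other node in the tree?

2

A farthest node from 5 is 7 (3, 6, 8, 4, 2, 1 also at distance 2).
The path 5 – 9 – 7 has 2 edges.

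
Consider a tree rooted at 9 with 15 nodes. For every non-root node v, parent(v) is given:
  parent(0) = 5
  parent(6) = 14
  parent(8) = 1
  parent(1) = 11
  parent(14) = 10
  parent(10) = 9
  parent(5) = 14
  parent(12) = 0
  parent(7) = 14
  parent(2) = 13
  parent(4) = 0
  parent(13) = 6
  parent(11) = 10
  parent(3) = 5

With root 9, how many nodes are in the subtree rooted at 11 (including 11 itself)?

Descendants of 11 (including itself): 11, 1, 8. That's 3.

3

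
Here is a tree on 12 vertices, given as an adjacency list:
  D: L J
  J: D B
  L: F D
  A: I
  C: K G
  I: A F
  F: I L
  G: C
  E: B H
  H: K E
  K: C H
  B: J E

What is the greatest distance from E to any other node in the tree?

7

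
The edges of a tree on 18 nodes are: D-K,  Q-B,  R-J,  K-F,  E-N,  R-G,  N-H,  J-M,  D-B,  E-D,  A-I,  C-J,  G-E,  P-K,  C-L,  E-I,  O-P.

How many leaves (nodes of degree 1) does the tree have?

Degree-1 nodes: A, F, H, L, M, O, Q — 7 of them.

7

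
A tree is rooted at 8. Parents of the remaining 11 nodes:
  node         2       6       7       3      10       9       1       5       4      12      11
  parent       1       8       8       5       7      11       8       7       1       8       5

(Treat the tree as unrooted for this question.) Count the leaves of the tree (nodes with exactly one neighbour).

Degree-1 nodes: 2, 3, 4, 6, 9, 10, 12 — 7 of them.

7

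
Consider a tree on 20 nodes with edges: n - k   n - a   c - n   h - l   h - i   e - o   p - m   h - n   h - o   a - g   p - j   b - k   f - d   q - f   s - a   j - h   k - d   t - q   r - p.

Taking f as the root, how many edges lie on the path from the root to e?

f – d – k – n – h – o – e — 6 edges.

6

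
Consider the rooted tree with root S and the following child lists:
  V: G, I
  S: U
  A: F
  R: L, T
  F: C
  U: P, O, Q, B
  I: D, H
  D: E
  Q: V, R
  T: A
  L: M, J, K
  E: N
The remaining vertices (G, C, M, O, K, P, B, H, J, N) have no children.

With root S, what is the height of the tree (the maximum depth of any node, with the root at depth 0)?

A deepest node is N, reached by S → U → Q → V → I → D → E → N.
That path has 7 edges, so the height is 7.

7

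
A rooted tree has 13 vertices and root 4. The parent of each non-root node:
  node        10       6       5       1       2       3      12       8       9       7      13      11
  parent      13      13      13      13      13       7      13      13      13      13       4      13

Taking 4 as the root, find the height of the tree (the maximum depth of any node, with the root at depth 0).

3

3 sits deepest: 4–13–7–3 — 3 edges from the root.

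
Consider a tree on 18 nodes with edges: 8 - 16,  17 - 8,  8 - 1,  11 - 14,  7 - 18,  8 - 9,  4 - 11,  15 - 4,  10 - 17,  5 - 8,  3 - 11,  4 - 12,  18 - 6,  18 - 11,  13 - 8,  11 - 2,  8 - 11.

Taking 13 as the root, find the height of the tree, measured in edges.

The longest root-to-leaf path is 13 → 8 → 11 → 4 → 15 (4 edges).

4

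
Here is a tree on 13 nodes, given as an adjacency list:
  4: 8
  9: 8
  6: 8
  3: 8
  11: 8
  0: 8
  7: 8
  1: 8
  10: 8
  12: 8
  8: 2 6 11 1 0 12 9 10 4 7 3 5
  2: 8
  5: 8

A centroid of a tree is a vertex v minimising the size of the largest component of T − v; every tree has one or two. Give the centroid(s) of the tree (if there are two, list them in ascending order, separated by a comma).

8

Delete 8: the remaining components have sizes 1, 1, 1, 1, 1, 1, 1, 1, 1, 1, 1, 1. Max 1 ≤ 6, so 8 is a centroid.
Every other node leaves some component of size > 6, so the centroid is unique.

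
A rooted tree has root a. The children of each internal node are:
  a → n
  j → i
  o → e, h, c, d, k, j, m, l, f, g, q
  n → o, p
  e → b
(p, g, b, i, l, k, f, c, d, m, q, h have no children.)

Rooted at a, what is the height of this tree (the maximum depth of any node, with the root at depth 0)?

The longest root-to-leaf path is a-n-o-e-b (4 edges).

4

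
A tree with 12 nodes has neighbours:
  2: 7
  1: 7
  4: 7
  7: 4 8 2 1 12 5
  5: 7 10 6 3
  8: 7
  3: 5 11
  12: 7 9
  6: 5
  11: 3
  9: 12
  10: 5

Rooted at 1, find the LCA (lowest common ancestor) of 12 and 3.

7

Path 12→root: 12 7 1; path 3→root: 3 5 7 1.
First common node: 7.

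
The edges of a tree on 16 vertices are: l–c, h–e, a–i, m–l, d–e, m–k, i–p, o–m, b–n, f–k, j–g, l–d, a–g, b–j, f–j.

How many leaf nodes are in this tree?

5

Exactly 5 nodes have a single neighbour: c, h, n, o, p.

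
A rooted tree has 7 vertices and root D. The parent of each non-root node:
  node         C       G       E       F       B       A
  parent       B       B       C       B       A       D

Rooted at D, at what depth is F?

Path from D to F: D – A – B – F, which has 3 edges.

3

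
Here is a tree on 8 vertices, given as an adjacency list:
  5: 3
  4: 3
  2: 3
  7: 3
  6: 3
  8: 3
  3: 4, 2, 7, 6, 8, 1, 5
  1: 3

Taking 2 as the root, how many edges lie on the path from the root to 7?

2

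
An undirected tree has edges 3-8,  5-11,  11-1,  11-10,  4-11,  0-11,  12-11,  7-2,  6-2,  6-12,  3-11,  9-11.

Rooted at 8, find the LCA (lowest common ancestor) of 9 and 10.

11

Ancestors of 9 (toward the root): 9, 11, 3, 8.
Ancestors of 10: 10, 11, 3, 8.
The deepest node appearing in both lists is 11.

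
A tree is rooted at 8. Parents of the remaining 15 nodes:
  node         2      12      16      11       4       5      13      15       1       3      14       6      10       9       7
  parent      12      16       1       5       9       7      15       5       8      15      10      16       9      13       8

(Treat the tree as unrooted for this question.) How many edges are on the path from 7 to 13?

3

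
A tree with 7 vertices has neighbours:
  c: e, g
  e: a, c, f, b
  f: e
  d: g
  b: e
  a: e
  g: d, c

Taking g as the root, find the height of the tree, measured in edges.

3

The longest root-to-leaf path is g → c → e → f (3 edges).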